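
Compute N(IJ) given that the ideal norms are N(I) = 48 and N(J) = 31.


N(IJ) = N(I) * N(J)
= 48 * 31
= 1488

1488


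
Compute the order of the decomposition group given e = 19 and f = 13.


|D_P| = e * f
= 19 * 13
= 247

247


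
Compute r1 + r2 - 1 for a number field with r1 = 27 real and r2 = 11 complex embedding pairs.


By Dirichlet's unit theorem:
rank = r1 + r2 - 1
= 27 + 11 - 1
= 37

37


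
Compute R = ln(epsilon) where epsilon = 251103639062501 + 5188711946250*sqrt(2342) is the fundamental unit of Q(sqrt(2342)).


epsilon = 251103639062501 + 5188711946250*sqrt(2342)
= 5.0221e+14
R = ln(5.0221e+14)
= 33.8500

33.8500


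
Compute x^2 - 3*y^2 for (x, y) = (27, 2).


x^2 - d*y^2
= 27^2 - 3*2^2
= 729 - 12
= 717

717


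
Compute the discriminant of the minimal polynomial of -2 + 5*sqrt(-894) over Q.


The element -2 + 5*sqrt(-894) has minimal polynomial:
x^2 + 4*x + 22354
Discriminant = (4)^2 - 4*(22354)
= 16 - 89416
= -89400

-89400


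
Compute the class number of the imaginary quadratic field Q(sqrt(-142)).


K = Q(sqrt(-142)). d mod 4 = 2, so D = disc(K) = 4d = -568
h(K) equals the number of primitive reduced positive-definite forms (a, b, c) = a*x^2 + b*x*y + c*y^2 with b^2 - 4ac = D,
where reduced means |b| <= a <= c, with b >= 0 whenever |b| = a or a = c, and primitive means gcd(a, b, c) = 1.
Reduced forces 3a^2 <= |D| = 568, so 1 <= a <= 13; b must have the parity of D, and c = (b^2 - D)/(4a) must be an integer >= a.
Enumerate a = 1..13, b in [-a, a]:
  a=1: (1, 0, 142)  [1]
  a=2: (2, 0, 71)  [1]
  a=3..10: none
  a=11: (11, -2, 13), (11, 2, 13)  [2]
  a=12..13: none
Total reduced forms: 1 + 1 + 2 = 4
h = 4

4


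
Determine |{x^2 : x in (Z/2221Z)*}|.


For prime p, the number of non-zero quadratic residues is (p-1)/2.
= (2221-1)/2
= 1110

1110


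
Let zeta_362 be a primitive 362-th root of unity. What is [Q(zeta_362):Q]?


The degree equals Euler's totient phi(362).
362 = 2 * 181
phi(362) = 180

180


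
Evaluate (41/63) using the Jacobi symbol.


Compute (41/63) via quadratic reciprocity:
  reciprocity: (41/63) -> +(63/41)
  reduce: (22/41)
  pull out 2: (2/41) = +1  (since 41 mod 8 = 1)
  reciprocity: (11/41) -> +(41/11)
  reduce: (8/11)
  pull out 2: (2/11) = -1  (since 11 mod 8 = 3)
  pull out 2: (2/11) = -1  (since 11 mod 8 = 3)
  pull out 2: (2/11) = -1  (since 11 mod 8 = 3)
  (1/11) = 1
Product of signs = -1

-1


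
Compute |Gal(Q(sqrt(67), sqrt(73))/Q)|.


The 2 square roots of distinct primes are multiplicatively independent over Q,
so [K:Q] = 2^2 and Gal(K/Q) is isomorphic to (Z/2Z)^2.
|Gal| = 2^2 = 4

4


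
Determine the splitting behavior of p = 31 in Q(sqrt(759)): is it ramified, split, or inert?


K = Q(sqrt(759)). Since d mod 4 = 3, disc(K) = 3036.
Check p | disc: 3036 mod 31 = 29.
p does not divide disc. Compute Legendre symbol (d/p):
15^((31-1)/2) mod 31 = -1
(d/p) = -1, so p is inert: (p) stays prime with e=1, f=2, g=1.
Therefore p is inert.

inert


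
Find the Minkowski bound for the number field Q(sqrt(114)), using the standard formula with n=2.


d = 114, d mod 4 = 2, so disc(K) = 4d = 456; |disc(K)| = 456
Real quadratic field, so n = 2, s = r2 = 0, r1 = 2
M = (n!/n^n) * (4/pi)^s * sqrt(|disc(K)|) = (2!/2^2) * (4/pi)^0 * sqrt(456)
= 0.5 * 1.000000 * 21.354157
= 10.6771

10.6771


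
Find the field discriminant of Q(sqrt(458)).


For K = Q(sqrt(d)) with d squarefree: disc(K) = d if d = 1 mod 4, and disc(K) = 4d if d = 2 or 3 mod 4.
Here d = 458, and d mod 4 = 2.
d = 2 mod 4, not 1 (O_K = Z[sqrt(d)]), so disc(K) = 4d = 4 * (458) = 1832

1832


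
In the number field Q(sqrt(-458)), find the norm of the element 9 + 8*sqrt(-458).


N(a + b*sqrt(d)) = a^2 - d*b^2
= (9)^2 - (-458)*(8)^2
= 81 + 29312
= 29393

29393


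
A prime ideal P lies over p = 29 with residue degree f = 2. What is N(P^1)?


N(P^a) = p^(a*f)
= 29^(1*2)
= 29^2
= 841

841


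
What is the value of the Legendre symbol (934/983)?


p = 983 is prime, so compute (934/983) with the reciprocity algorithm (Jacobi-symbol steps: pull out 2s via (2/n), flip via reciprocity, reduce):
  pull out 2: (2/983) = +1  (since 983 mod 8 = 7)
  reciprocity: (467/983) -> -(983/467)
  reduce: (49/467)
  reciprocity: (49/467) -> +(467/49)
  reduce: (26/49)
  pull out 2: (2/49) = +1  (since 49 mod 8 = 1)
  reciprocity: (13/49) -> +(49/13)
  reduce: (10/13)
  pull out 2: (2/13) = -1  (since 13 mod 8 = 5)
  reciprocity: (5/13) -> +(13/5)
  reduce: (3/5)
  reciprocity: (3/5) -> +(5/3)
  reduce: (2/3)
  pull out 2: (2/3) = -1  (since 3 mod 8 = 3)
  (1/3) = 1
Product of signs = -1
(934/983) = -1

-1


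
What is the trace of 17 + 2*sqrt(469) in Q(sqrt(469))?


Tr(a + b*sqrt(d)) = (a + b*sqrt(d)) + (a - b*sqrt(d)) = 2a
= 2 * (17)
= 34

34


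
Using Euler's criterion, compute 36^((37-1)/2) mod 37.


p = 37 is prime and the exponent is (p-1)/2 = 18, so by Euler's criterion 36^18 = (36/37) = +1 or -1 mod 37.
Compute by square-and-multiply:
  18 = 16 + 2 (binary 10010)
  Repeated squaring mod 37: 36^1 = 36, 36^2 = 1, 36^4 = 1, 36^8 = 1, 36^16 = 1
  36^18 = 36^16 * 36^2 = 1 * 1 mod 37
    1 * 1 = 1 = 1 mod 37
  36^18 = 1 mod 37
Result 1: 36 is a quadratic residue mod 37.
36^18 mod 37 = 1

1


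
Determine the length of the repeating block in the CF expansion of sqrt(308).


Run the CF algorithm for sqrt(308).
a_0 = floor(sqrt(308)) = 17; set m_0=0, q_0=1.
Recurrence: m' = q*a - m,  q' = (d - m'^2)/q,  a' = floor((a_0 + m')/q').
  step 1: m=17, q=19, a=1
  step 2: m=2, q=16, a=1
  step 3: m=14, q=7, a=4
  step 4: m=14, q=16, a=1
  step 5: m=2, q=19, a=1
  step 6: m=17, q=1, a=34
a_6 = 2*a_0 = 34, so the period closes here.
sqrt(308) = [17; 1, 1, 4, 1, 1, 34]
Period length = 6

6


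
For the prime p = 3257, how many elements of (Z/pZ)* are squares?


For prime p, the number of non-zero quadratic residues is (p-1)/2.
= (3257-1)/2
= 1628

1628


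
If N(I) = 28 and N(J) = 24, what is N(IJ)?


N(IJ) = N(I) * N(J)
= 28 * 24
= 672

672


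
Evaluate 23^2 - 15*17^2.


x^2 - d*y^2
= 23^2 - 15*17^2
= 529 - 4335
= -3806

-3806


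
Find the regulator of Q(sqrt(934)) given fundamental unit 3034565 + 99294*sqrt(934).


epsilon = 3034565 + 99294*sqrt(934)
= 6.0691e+06
R = ln(6.0691e+06)
= 15.6187

15.6187


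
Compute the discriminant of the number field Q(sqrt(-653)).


For K = Q(sqrt(d)) with d squarefree: disc(K) = d if d = 1 mod 4, and disc(K) = 4d if d = 2 or 3 mod 4.
Here d = -653, and d mod 4 = 3.
d = 3 mod 4, not 1 (O_K = Z[sqrt(d)]), so disc(K) = 4d = 4 * (-653) = -2612

-2612


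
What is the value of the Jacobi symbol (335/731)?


Compute (335/731) via quadratic reciprocity:
  reciprocity: (335/731) -> -(731/335)
  reduce: (61/335)
  reciprocity: (61/335) -> +(335/61)
  reduce: (30/61)
  pull out 2: (2/61) = -1  (since 61 mod 8 = 5)
  reciprocity: (15/61) -> +(61/15)
  reduce: (1/15)
  (1/15) = 1
Product of signs = 1

1


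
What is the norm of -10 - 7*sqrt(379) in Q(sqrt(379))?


N(a + b*sqrt(d)) = a^2 - d*b^2
= (-10)^2 - (379)*(-7)^2
= 100 - 18571
= -18471

-18471


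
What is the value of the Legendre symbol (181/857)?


p = 857 is prime, so compute (181/857) with the reciprocity algorithm (Jacobi-symbol steps: pull out 2s via (2/n), flip via reciprocity, reduce):
  reciprocity: (181/857) -> +(857/181)
  reduce: (133/181)
  reciprocity: (133/181) -> +(181/133)
  reduce: (48/133)
  pull out 2: (2/133) = -1  (since 133 mod 8 = 5)
  pull out 2: (2/133) = -1  (since 133 mod 8 = 5)
  pull out 2: (2/133) = -1  (since 133 mod 8 = 5)
  pull out 2: (2/133) = -1  (since 133 mod 8 = 5)
  reciprocity: (3/133) -> +(133/3)
  reduce: (1/3)
  (1/3) = 1
Product of signs = 1
(181/857) = 1

1


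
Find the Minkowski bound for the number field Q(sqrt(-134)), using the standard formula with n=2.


d = -134, d mod 4 = 2, so disc(K) = 4d = -536; |disc(K)| = 536
Imaginary quadratic field, so n = 2, s = r2 = 1, r1 = 0
M = (n!/n^n) * (4/pi)^s * sqrt(|disc(K)|) = (2!/2^2) * (4/pi)^1 * sqrt(536)
= 0.5 * 1.273240 * 23.151674
= 14.7388

14.7388


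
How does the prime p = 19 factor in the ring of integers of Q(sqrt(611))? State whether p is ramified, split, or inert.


K = Q(sqrt(611)). Since d mod 4 = 3, disc(K) = 2444.
Check p | disc: 2444 mod 19 = 12.
p does not divide disc. Compute Legendre symbol (d/p):
3^((19-1)/2) mod 19 = -1
(d/p) = -1, so p is inert: (p) stays prime with e=1, f=2, g=1.
Therefore p is inert.

inert


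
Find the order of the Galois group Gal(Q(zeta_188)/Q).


|Gal(Q(zeta_188)/Q)| = phi(188)
= 92

92


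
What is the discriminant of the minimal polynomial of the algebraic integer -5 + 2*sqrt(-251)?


The element -5 + 2*sqrt(-251) has minimal polynomial:
x^2 + 10*x + 1029
Discriminant = (10)^2 - 4*(1029)
= 100 - 4116
= -4016

-4016


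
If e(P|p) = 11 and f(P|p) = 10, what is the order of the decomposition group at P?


|D_P| = e * f
= 11 * 10
= 110

110


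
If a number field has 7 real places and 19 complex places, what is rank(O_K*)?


By Dirichlet's unit theorem:
rank = r1 + r2 - 1
= 7 + 19 - 1
= 25

25


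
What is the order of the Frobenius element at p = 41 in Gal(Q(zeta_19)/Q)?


The Frobenius at p in Gal(Q(zeta_n)/Q) = (Z/nZ)* is the class of p, so its order is ord_19(41), the smallest k >= 1 with 41^k = 1 mod 19.
n = 19 = 19, phi(19) = 18; the order divides phi(n).
Divisors of 18: 1, 2, 3, 6, 9, 18
Repeated squaring mod 19: 41^1 = 3, 41^2 = 9, 41^4 = 5, 41^8 = 6, 41^16 = 17
Test divisors in increasing order:
  k=1: 41^1 = 3 mod 19
  k=2: 41^2 = 9 mod 19
  k=3: 41^3 = 9 * 3 = 8 mod 19
  k=6: 41^6 = 5 * 9 = 7 mod 19
  k=9: 41^9 = 6 * 3 = 18 mod 19
  k=18: 41^18 = 17 * 9 = 1 mod 19  <- first divisor giving 1
Order = 18

18


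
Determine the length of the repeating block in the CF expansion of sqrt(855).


Run the CF algorithm for sqrt(855).
a_0 = floor(sqrt(855)) = 29; set m_0=0, q_0=1.
Recurrence: m' = q*a - m,  q' = (d - m'^2)/q,  a' = floor((a_0 + m')/q').
  step 1: m=29, q=14, a=4
  step 2: m=27, q=9, a=6
  step 3: m=27, q=14, a=4
  step 4: m=29, q=1, a=58
a_4 = 2*a_0 = 58, so the period closes here.
sqrt(855) = [29; 4, 6, 4, 58]
Period length = 4

4


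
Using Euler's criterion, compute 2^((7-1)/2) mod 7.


p = 7 is prime and the exponent is (p-1)/2 = 3, so by Euler's criterion 2^3 = (2/7) = +1 or -1 mod 7.
Compute by square-and-multiply:
  3 = 2 + 1 (binary 11)
  Repeated squaring mod 7: 2^1 = 2, 2^2 = 4
  2^3 = 2^2 * 2^1 = 4 * 2 mod 7
    4 * 2 = 8 = 1 mod 7
  2^3 = 1 mod 7
Result 1: 2 is a quadratic residue mod 7.
2^3 mod 7 = 1

1


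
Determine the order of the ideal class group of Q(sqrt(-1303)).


K = Q(sqrt(-1303)). d mod 4 = 1, so D = disc(K) = d = -1303
h(K) equals the number of primitive reduced positive-definite forms (a, b, c) = a*x^2 + b*x*y + c*y^2 with b^2 - 4ac = D,
where reduced means |b| <= a <= c, with b >= 0 whenever |b| = a or a = c, and primitive means gcd(a, b, c) = 1.
Reduced forces 3a^2 <= |D| = 1303, so 1 <= a <= 20; b must have the parity of D, and c = (b^2 - D)/(4a) must be an integer >= a.
Enumerate a = 1..20, b in [-a, a]:
  a=1: (1, 1, 326)  [1]
  a=2: (2, -1, 163), (2, 1, 163)  [2]
  a=3: none
  a=4: (4, -3, 82), (4, 3, 82)  [2]
  a=5..7: none
  a=8: (8, -3, 41), (8, 3, 41)  [2]
  a=9..12: none
  a=13: (13, -7, 26), (13, 7, 26)  [2]
  a=14..15: none
  a=16: (16, -13, 23), (16, 13, 23)  [2]
  a=17..20: none
Total reduced forms: 1 + 2 + 2 + 2 + 2 + 2 = 11
h = 11

11


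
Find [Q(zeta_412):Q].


The degree equals Euler's totient phi(412).
412 = 2^2 * 103
phi(412) = 204

204


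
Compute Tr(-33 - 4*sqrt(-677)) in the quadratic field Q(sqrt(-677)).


Tr(a + b*sqrt(d)) = (a + b*sqrt(d)) + (a - b*sqrt(d)) = 2a
= 2 * (-33)
= -66

-66


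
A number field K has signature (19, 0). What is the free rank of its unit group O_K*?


By Dirichlet's unit theorem:
rank = r1 + r2 - 1
= 19 + 0 - 1
= 18

18


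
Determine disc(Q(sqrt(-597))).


For K = Q(sqrt(d)) with d squarefree: disc(K) = d if d = 1 mod 4, and disc(K) = 4d if d = 2 or 3 mod 4.
Here d = -597, and d mod 4 = 3.
d = 3 mod 4, not 1 (O_K = Z[sqrt(d)]), so disc(K) = 4d = 4 * (-597) = -2388

-2388


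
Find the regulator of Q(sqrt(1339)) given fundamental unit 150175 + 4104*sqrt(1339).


epsilon = 150175 + 4104*sqrt(1339)
= 300350.0000
R = ln(300350.0000)
= 12.6127

12.6127


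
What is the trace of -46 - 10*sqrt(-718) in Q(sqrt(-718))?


Tr(a + b*sqrt(d)) = (a + b*sqrt(d)) + (a - b*sqrt(d)) = 2a
= 2 * (-46)
= -92

-92


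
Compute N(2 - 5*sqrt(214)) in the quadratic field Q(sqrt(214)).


N(a + b*sqrt(d)) = a^2 - d*b^2
= (2)^2 - (214)*(-5)^2
= 4 - 5350
= -5346

-5346


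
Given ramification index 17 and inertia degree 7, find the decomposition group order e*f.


|D_P| = e * f
= 17 * 7
= 119

119


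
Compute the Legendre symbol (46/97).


p = 97 is prime, so compute (46/97) with the reciprocity algorithm (Jacobi-symbol steps: pull out 2s via (2/n), flip via reciprocity, reduce):
  pull out 2: (2/97) = +1  (since 97 mod 8 = 1)
  reciprocity: (23/97) -> +(97/23)
  reduce: (5/23)
  reciprocity: (5/23) -> +(23/5)
  reduce: (3/5)
  reciprocity: (3/5) -> +(5/3)
  reduce: (2/3)
  pull out 2: (2/3) = -1  (since 3 mod 8 = 3)
  (1/3) = 1
Product of signs = -1
(46/97) = -1

-1


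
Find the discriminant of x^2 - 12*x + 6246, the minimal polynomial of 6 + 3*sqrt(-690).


The element 6 + 3*sqrt(-690) has minimal polynomial:
x^2 - 12*x + 6246
Discriminant = (-12)^2 - 4*(6246)
= 144 - 24984
= -24840

-24840


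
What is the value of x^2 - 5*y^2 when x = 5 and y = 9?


x^2 - d*y^2
= 5^2 - 5*9^2
= 25 - 405
= -380

-380


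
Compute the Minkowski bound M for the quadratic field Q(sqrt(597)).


d = 597, d mod 4 = 1, so disc(K) = d = 597; |disc(K)| = 597
Real quadratic field, so n = 2, s = r2 = 0, r1 = 2
M = (n!/n^n) * (4/pi)^s * sqrt(|disc(K)|) = (2!/2^2) * (4/pi)^0 * sqrt(597)
= 0.5 * 1.000000 * 24.433583
= 12.2168

12.2168


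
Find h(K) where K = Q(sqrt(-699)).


K = Q(sqrt(-699)). d mod 4 = 1, so D = disc(K) = d = -699
h(K) equals the number of primitive reduced positive-definite forms (a, b, c) = a*x^2 + b*x*y + c*y^2 with b^2 - 4ac = D,
where reduced means |b| <= a <= c, with b >= 0 whenever |b| = a or a = c, and primitive means gcd(a, b, c) = 1.
Reduced forces 3a^2 <= |D| = 699, so 1 <= a <= 15; b must have the parity of D, and c = (b^2 - D)/(4a) must be an integer >= a.
Enumerate a = 1..15, b in [-a, a]:
  a=1: (1, 1, 175)  [1]
  a=2: none
  a=3: (3, 3, 59)  [1]
  a=4: none
  a=5: (5, -1, 35), (5, 1, 35)  [2]
  a=6: none
  a=7: (7, -1, 25), (7, 1, 25)  [2]
  a=8..10: none
  a=11: (11, -7, 17), (11, 7, 17)  [2]
  a=12: none
  a=13: (13, -9, 15), (13, 9, 15)  [2]
  a=14..15: none
Total reduced forms: 1 + 1 + 2 + 2 + 2 + 2 = 10
h = 10

10


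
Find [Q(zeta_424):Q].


The degree equals Euler's totient phi(424).
424 = 2^3 * 53
phi(424) = 208

208


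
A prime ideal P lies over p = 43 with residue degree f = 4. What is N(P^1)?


N(P^a) = p^(a*f)
= 43^(1*4)
= 43^4
= 3418801

3418801


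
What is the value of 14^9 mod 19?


p = 19 is prime and the exponent is (p-1)/2 = 9, so by Euler's criterion 14^9 = (14/19) = +1 or -1 mod 19.
Compute by square-and-multiply:
  9 = 8 + 1 (binary 1001)
  Repeated squaring mod 19: 14^1 = 14, 14^2 = 6, 14^4 = 17, 14^8 = 4
  14^9 = 14^8 * 14^1 = 4 * 14 mod 19
    4 * 14 = 56 = 18 mod 19
  14^9 = 18 mod 19
Result 18 = p - 1 = -1 mod 19: 14 is a quadratic non-residue mod 19. As a residue in [0, p-1] the value is 18.
14^9 mod 19 = 18

18


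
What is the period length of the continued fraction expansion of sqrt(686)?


Run the CF algorithm for sqrt(686).
a_0 = floor(sqrt(686)) = 26; set m_0=0, q_0=1.
Recurrence: m' = q*a - m,  q' = (d - m'^2)/q,  a' = floor((a_0 + m')/q').
  step 1: m=26, q=10, a=5
  step 2: m=24, q=11, a=4
  step 3: m=20, q=26, a=1
  step 4: m=6, q=25, a=1
  step 5: m=19, q=13, a=3
  step 6: m=20, q=22, a=2
  step 7: m=24, q=5, a=10
  step 8: m=26, q=2, a=26
  step 9: m=26, q=5, a=10
  step 10: m=24, q=22, a=2
  step 11: m=20, q=13, a=3
  step 12: m=19, q=25, a=1
  step 13: m=6, q=26, a=1
  step 14: m=20, q=11, a=4
  step 15: m=24, q=10, a=5
  step 16: m=26, q=1, a=52
a_16 = 2*a_0 = 52, so the period closes here.
sqrt(686) = [26; 5, 4, 1, 1, 3, 2, 10, 26, 10, 2, 3, 1, 1, 4, 5, 52]
Period length = 16

16


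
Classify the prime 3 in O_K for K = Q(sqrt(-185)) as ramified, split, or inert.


K = Q(sqrt(-185)). Since d mod 4 = 3, disc(K) = -740.
Check p | disc: -740 mod 3 = 1.
p does not divide disc. Compute Legendre symbol (d/p):
1^((3-1)/2) mod 3 = 1
(d/p) = 1, so p splits: (p) = P*P' with e=1, f=1, g=2.
Therefore p is split.

split


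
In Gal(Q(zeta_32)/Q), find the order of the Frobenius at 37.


The Frobenius at p in Gal(Q(zeta_n)/Q) = (Z/nZ)* is the class of p, so its order is ord_32(37), the smallest k >= 1 with 37^k = 1 mod 32.
n = 32 = 2^5, phi(32) = 16; the order divides phi(n).
Divisors of 16: 1, 2, 4, 8, 16
Repeated squaring mod 32: 37^1 = 5, 37^2 = 25, 37^4 = 17, 37^8 = 1, 37^16 = 1
Test divisors in increasing order:
  k=1: 37^1 = 5 mod 32
  k=2: 37^2 = 25 mod 32
  k=4: 37^4 = 17 mod 32
  k=8: 37^8 = 1 mod 32  <- first divisor giving 1
Order = 8

8


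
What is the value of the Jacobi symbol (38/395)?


Compute (38/395) via quadratic reciprocity:
  pull out 2: (2/395) = -1  (since 395 mod 8 = 3)
  reciprocity: (19/395) -> -(395/19)
  reduce: (15/19)
  reciprocity: (15/19) -> -(19/15)
  reduce: (4/15)
  pull out 2: (2/15) = +1  (since 15 mod 8 = 7)
  pull out 2: (2/15) = +1  (since 15 mod 8 = 7)
  (1/15) = 1
Product of signs = -1

-1


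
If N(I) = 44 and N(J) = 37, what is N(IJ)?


N(IJ) = N(I) * N(J)
= 44 * 37
= 1628

1628


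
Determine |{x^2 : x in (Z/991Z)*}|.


For prime p, the number of non-zero quadratic residues is (p-1)/2.
= (991-1)/2
= 495

495


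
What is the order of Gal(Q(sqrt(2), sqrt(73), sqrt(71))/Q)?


The 3 square roots of distinct primes are multiplicatively independent over Q,
so [K:Q] = 2^3 and Gal(K/Q) is isomorphic to (Z/2Z)^3.
|Gal| = 2^3 = 8

8


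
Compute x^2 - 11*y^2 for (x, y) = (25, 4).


x^2 - d*y^2
= 25^2 - 11*4^2
= 625 - 176
= 449

449


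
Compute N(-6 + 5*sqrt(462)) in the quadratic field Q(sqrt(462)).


N(a + b*sqrt(d)) = a^2 - d*b^2
= (-6)^2 - (462)*(5)^2
= 36 - 11550
= -11514

-11514


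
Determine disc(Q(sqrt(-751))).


For K = Q(sqrt(d)) with d squarefree: disc(K) = d if d = 1 mod 4, and disc(K) = 4d if d = 2 or 3 mod 4.
Here d = -751, and d mod 4 = 1.
d = 1 mod 4 (O_K = Z[(1+sqrt(d))/2]), so disc(K) = d = -751

-751


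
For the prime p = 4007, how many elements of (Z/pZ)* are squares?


For prime p, the number of non-zero quadratic residues is (p-1)/2.
= (4007-1)/2
= 2003

2003


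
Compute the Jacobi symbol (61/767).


Compute (61/767) via quadratic reciprocity:
  reciprocity: (61/767) -> +(767/61)
  reduce: (35/61)
  reciprocity: (35/61) -> +(61/35)
  reduce: (26/35)
  pull out 2: (2/35) = -1  (since 35 mod 8 = 3)
  reciprocity: (13/35) -> +(35/13)
  reduce: (9/13)
  reciprocity: (9/13) -> +(13/9)
  reduce: (4/9)
  pull out 2: (2/9) = +1  (since 9 mod 8 = 1)
  pull out 2: (2/9) = +1  (since 9 mod 8 = 1)
  (1/9) = 1
Product of signs = -1

-1


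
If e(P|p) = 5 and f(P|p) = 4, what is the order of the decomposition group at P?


|D_P| = e * f
= 5 * 4
= 20

20


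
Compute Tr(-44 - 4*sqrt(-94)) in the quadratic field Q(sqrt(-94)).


Tr(a + b*sqrt(d)) = (a + b*sqrt(d)) + (a - b*sqrt(d)) = 2a
= 2 * (-44)
= -88

-88


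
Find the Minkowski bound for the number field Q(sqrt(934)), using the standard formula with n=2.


d = 934, d mod 4 = 2, so disc(K) = 4d = 3736; |disc(K)| = 3736
Real quadratic field, so n = 2, s = r2 = 0, r1 = 2
M = (n!/n^n) * (4/pi)^s * sqrt(|disc(K)|) = (2!/2^2) * (4/pi)^0 * sqrt(3736)
= 0.5 * 1.000000 * 61.122827
= 30.5614

30.5614


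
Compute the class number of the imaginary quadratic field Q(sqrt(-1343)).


K = Q(sqrt(-1343)). d mod 4 = 1, so D = disc(K) = d = -1343
h(K) equals the number of primitive reduced positive-definite forms (a, b, c) = a*x^2 + b*x*y + c*y^2 with b^2 - 4ac = D,
where reduced means |b| <= a <= c, with b >= 0 whenever |b| = a or a = c, and primitive means gcd(a, b, c) = 1.
Reduced forces 3a^2 <= |D| = 1343, so 1 <= a <= 21; b must have the parity of D, and c = (b^2 - D)/(4a) must be an integer >= a.
Enumerate a = 1..21, b in [-a, a]:
  a=1: (1, 1, 336)  [1]
  a=2: (2, -1, 168), (2, 1, 168)  [2]
  a=3: (3, -1, 112), (3, 1, 112)  [2]
  a=4: (4, -1, 84), (4, 1, 84)  [2]
  a=5: none
  a=6: (6, -5, 57), (6, -1, 56), (6, 1, 56), (6, 5, 57)  [4]
  a=7: (7, -1, 48), (7, 1, 48)  [2]
  a=8: (8, -1, 42), (8, 1, 42)  [2]
  a=9: (9, -5, 38), (9, 5, 38)  [2]
  a=10..11: none
  a=12: (12, -7, 29), (12, -1, 28), (12, 1, 28), (12, 7, 29)  [4]
  a=13: (13, -3, 26), (13, 3, 26)  [2]
  a=14: (14, -13, 27), (14, -1, 24), (14, 1, 24), (14, 13, 27)  [4]
  a=15: none
  a=16: (16, -1, 21), (16, 1, 21)  [2]
  a=17: (17, 17, 24)  [1]
  a=18: (18, -13, 21), (18, -5, 19), (18, 5, 19), (18, 13, 21)  [4]
  a=19..21: none
Total reduced forms: 1 + 2 + 2 + 2 + 4 + 2 + 2 + 2 + 4 + 2 + 4 + 2 + 1 + 4 = 34
h = 34

34


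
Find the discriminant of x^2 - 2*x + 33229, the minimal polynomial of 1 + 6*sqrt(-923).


The element 1 + 6*sqrt(-923) has minimal polynomial:
x^2 - 2*x + 33229
Discriminant = (-2)^2 - 4*(33229)
= 4 - 132916
= -132912

-132912


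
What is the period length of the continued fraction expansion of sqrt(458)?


Run the CF algorithm for sqrt(458).
a_0 = floor(sqrt(458)) = 21; set m_0=0, q_0=1.
Recurrence: m' = q*a - m,  q' = (d - m'^2)/q,  a' = floor((a_0 + m')/q').
  step 1: m=21, q=17, a=2
  step 2: m=13, q=17, a=2
  step 3: m=21, q=1, a=42
a_3 = 2*a_0 = 42, so the period closes here.
sqrt(458) = [21; 2, 2, 42]
Period length = 3

3


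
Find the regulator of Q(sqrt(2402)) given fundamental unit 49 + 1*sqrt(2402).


epsilon = 49 + 1*sqrt(2402)
= 98.0102
R = ln(98.0102)
= 4.5851

4.5851


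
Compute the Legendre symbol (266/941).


p = 941 is prime, so compute (266/941) with the reciprocity algorithm (Jacobi-symbol steps: pull out 2s via (2/n), flip via reciprocity, reduce):
  pull out 2: (2/941) = -1  (since 941 mod 8 = 5)
  reciprocity: (133/941) -> +(941/133)
  reduce: (10/133)
  pull out 2: (2/133) = -1  (since 133 mod 8 = 5)
  reciprocity: (5/133) -> +(133/5)
  reduce: (3/5)
  reciprocity: (3/5) -> +(5/3)
  reduce: (2/3)
  pull out 2: (2/3) = -1  (since 3 mod 8 = 3)
  (1/3) = 1
Product of signs = -1
(266/941) = -1

-1


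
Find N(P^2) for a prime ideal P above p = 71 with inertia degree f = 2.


N(P^a) = p^(a*f)
= 71^(2*2)
= 71^4
= 25411681

25411681


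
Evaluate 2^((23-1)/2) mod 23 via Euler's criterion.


p = 23 is prime and the exponent is (p-1)/2 = 11, so by Euler's criterion 2^11 = (2/23) = +1 or -1 mod 23.
Compute by square-and-multiply:
  11 = 8 + 2 + 1 (binary 1011)
  Repeated squaring mod 23: 2^1 = 2, 2^2 = 4, 2^4 = 16, 2^8 = 3
  2^11 = 2^8 * 2^2 * 2^1 = 3 * 4 * 2 mod 23
    3 * 4 = 12 = 12 mod 23
    12 * 2 = 24 = 1 mod 23
  2^11 = 1 mod 23
Result 1: 2 is a quadratic residue mod 23.
2^11 mod 23 = 1

1


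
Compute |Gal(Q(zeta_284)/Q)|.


|Gal(Q(zeta_284)/Q)| = phi(284)
= 140

140


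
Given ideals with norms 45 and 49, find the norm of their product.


N(IJ) = N(I) * N(J)
= 45 * 49
= 2205

2205


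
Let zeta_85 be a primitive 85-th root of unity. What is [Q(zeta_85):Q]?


The degree equals Euler's totient phi(85).
85 = 5 * 17
phi(85) = 64

64


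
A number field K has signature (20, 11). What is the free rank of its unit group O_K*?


By Dirichlet's unit theorem:
rank = r1 + r2 - 1
= 20 + 11 - 1
= 30

30


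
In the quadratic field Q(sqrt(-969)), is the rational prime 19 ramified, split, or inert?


K = Q(sqrt(-969)). Since d mod 4 = 3, disc(K) = -3876.
Check p | disc: -3876 mod 19 = 0.
p divides disc, so p ramifies: (p) = P^2 with e=2, f=1, g=1.
Therefore p is ramified.

ramified


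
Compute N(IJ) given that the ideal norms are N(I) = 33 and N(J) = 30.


N(IJ) = N(I) * N(J)
= 33 * 30
= 990

990


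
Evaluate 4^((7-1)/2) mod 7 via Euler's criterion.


p = 7 is prime and the exponent is (p-1)/2 = 3, so by Euler's criterion 4^3 = (4/7) = +1 or -1 mod 7.
Compute by square-and-multiply:
  3 = 2 + 1 (binary 11)
  Repeated squaring mod 7: 4^1 = 4, 4^2 = 2
  4^3 = 4^2 * 4^1 = 2 * 4 mod 7
    2 * 4 = 8 = 1 mod 7
  4^3 = 1 mod 7
Result 1: 4 is a quadratic residue mod 7.
4^3 mod 7 = 1

1


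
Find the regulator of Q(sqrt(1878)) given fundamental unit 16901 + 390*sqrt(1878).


epsilon = 16901 + 390*sqrt(1878)
= 33802.0000
R = ln(33802.0000)
= 10.4283

10.4283


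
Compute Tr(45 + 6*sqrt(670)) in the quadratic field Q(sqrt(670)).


Tr(a + b*sqrt(d)) = (a + b*sqrt(d)) + (a - b*sqrt(d)) = 2a
= 2 * (45)
= 90

90


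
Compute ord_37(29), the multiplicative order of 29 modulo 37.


We want ord_37(29), the smallest k >= 1 with 29^k = 1 mod 37.
n = 37 = 37, phi(37) = 36; the order divides phi(n).
Divisors of 36: 1, 2, 3, 4, 6, 9, 12, 18, 36
Repeated squaring mod 37: 29^1 = 29, 29^2 = 27, 29^4 = 26, 29^8 = 10, 29^16 = 26, 29^32 = 10
Test divisors in increasing order:
  k=1: 29^1 = 29 mod 37
  k=2: 29^2 = 27 mod 37
  k=3: 29^3 = 27 * 29 = 6 mod 37
  k=4: 29^4 = 26 mod 37
  k=6: 29^6 = 26 * 27 = 36 mod 37
  k=9: 29^9 = 10 * 29 = 31 mod 37
  k=12: 29^12 = 10 * 26 = 1 mod 37  <- first divisor giving 1
Order = 12

12


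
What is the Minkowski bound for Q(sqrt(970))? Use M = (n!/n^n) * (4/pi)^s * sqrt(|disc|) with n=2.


d = 970, d mod 4 = 2, so disc(K) = 4d = 3880; |disc(K)| = 3880
Real quadratic field, so n = 2, s = r2 = 0, r1 = 2
M = (n!/n^n) * (4/pi)^s * sqrt(|disc(K)|) = (2!/2^2) * (4/pi)^0 * sqrt(3880)
= 0.5 * 1.000000 * 62.289646
= 31.1448

31.1448


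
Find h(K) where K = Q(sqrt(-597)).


K = Q(sqrt(-597)). d mod 4 = 3, so D = disc(K) = 4d = -2388
h(K) equals the number of primitive reduced positive-definite forms (a, b, c) = a*x^2 + b*x*y + c*y^2 with b^2 - 4ac = D,
where reduced means |b| <= a <= c, with b >= 0 whenever |b| = a or a = c, and primitive means gcd(a, b, c) = 1.
Reduced forces 3a^2 <= |D| = 2388, so 1 <= a <= 28; b must have the parity of D, and c = (b^2 - D)/(4a) must be an integer >= a.
Enumerate a = 1..28, b in [-a, a]:
  a=1: (1, 0, 597)  [1]
  a=2: (2, 2, 299)  [1]
  a=3: (3, 0, 199)  [1]
  a=4..5: none
  a=6: (6, 6, 101)  [1]
  a=7..12: none
  a=13: (13, -2, 46), (13, 2, 46)  [2]
  a=14..16: none
  a=17: (17, -14, 38), (17, 14, 38)  [2]
  a=18: none
  a=19: (19, -14, 34), (19, 14, 34)  [2]
  a=20..22: none
  a=23: (23, -2, 26), (23, 2, 26)  [2]
  a=24..28: none
Total reduced forms: 1 + 1 + 1 + 1 + 2 + 2 + 2 + 2 = 12
h = 12

12


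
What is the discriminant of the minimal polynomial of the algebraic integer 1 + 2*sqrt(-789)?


The element 1 + 2*sqrt(-789) has minimal polynomial:
x^2 - 2*x + 3157
Discriminant = (-2)^2 - 4*(3157)
= 4 - 12628
= -12624

-12624


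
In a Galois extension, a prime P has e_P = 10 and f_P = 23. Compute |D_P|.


|D_P| = e * f
= 10 * 23
= 230

230


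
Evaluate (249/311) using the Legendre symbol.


p = 311 is prime, so compute (249/311) with the reciprocity algorithm (Jacobi-symbol steps: pull out 2s via (2/n), flip via reciprocity, reduce):
  reciprocity: (249/311) -> +(311/249)
  reduce: (62/249)
  pull out 2: (2/249) = +1  (since 249 mod 8 = 1)
  reciprocity: (31/249) -> +(249/31)
  reduce: (1/31)
  (1/31) = 1
Product of signs = 1
(249/311) = 1

1


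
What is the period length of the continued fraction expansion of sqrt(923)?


Run the CF algorithm for sqrt(923).
a_0 = floor(sqrt(923)) = 30; set m_0=0, q_0=1.
Recurrence: m' = q*a - m,  q' = (d - m'^2)/q,  a' = floor((a_0 + m')/q').
  step 1: m=30, q=23, a=2
  step 2: m=16, q=29, a=1
  step 3: m=13, q=26, a=1
  step 4: m=13, q=29, a=1
  step 5: m=16, q=23, a=2
  step 6: m=30, q=1, a=60
a_6 = 2*a_0 = 60, so the period closes here.
sqrt(923) = [30; 2, 1, 1, 1, 2, 60]
Period length = 6

6


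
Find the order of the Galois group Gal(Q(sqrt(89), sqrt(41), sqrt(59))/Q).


The 3 square roots of distinct primes are multiplicatively independent over Q,
so [K:Q] = 2^3 and Gal(K/Q) is isomorphic to (Z/2Z)^3.
|Gal| = 2^3 = 8

8


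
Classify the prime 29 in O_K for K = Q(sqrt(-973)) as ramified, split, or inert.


K = Q(sqrt(-973)). Since d mod 4 = 3, disc(K) = -3892.
Check p | disc: -3892 mod 29 = 23.
p does not divide disc. Compute Legendre symbol (d/p):
13^((29-1)/2) mod 29 = 1
(d/p) = 1, so p splits: (p) = P*P' with e=1, f=1, g=2.
Therefore p is split.

split


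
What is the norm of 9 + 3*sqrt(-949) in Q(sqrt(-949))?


N(a + b*sqrt(d)) = a^2 - d*b^2
= (9)^2 - (-949)*(3)^2
= 81 + 8541
= 8622

8622


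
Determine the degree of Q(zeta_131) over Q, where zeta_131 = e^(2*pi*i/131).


The degree equals Euler's totient phi(131).
131 = 131
phi(131) = 130

130


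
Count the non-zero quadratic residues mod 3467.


For prime p, the number of non-zero quadratic residues is (p-1)/2.
= (3467-1)/2
= 1733

1733


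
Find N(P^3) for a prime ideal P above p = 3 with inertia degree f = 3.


N(P^a) = p^(a*f)
= 3^(3*3)
= 3^9
= 19683

19683


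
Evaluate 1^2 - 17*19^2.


x^2 - d*y^2
= 1^2 - 17*19^2
= 1 - 6137
= -6136

-6136


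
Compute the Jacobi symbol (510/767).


Compute (510/767) via quadratic reciprocity:
  pull out 2: (2/767) = +1  (since 767 mod 8 = 7)
  reciprocity: (255/767) -> -(767/255)
  reduce: (2/255)
  pull out 2: (2/255) = +1  (since 255 mod 8 = 7)
  (1/255) = 1
Product of signs = -1

-1


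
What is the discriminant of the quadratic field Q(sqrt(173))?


For K = Q(sqrt(d)) with d squarefree: disc(K) = d if d = 1 mod 4, and disc(K) = 4d if d = 2 or 3 mod 4.
Here d = 173, and d mod 4 = 1.
d = 1 mod 4 (O_K = Z[(1+sqrt(d))/2]), so disc(K) = d = 173

173


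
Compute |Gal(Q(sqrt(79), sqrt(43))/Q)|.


The 2 square roots of distinct primes are multiplicatively independent over Q,
so [K:Q] = 2^2 and Gal(K/Q) is isomorphic to (Z/2Z)^2.
|Gal| = 2^2 = 4

4


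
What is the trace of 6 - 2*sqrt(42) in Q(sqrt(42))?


Tr(a + b*sqrt(d)) = (a + b*sqrt(d)) + (a - b*sqrt(d)) = 2a
= 2 * (6)
= 12

12


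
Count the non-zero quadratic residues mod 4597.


For prime p, the number of non-zero quadratic residues is (p-1)/2.
= (4597-1)/2
= 2298

2298


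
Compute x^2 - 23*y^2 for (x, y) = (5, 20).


x^2 - d*y^2
= 5^2 - 23*20^2
= 25 - 9200
= -9175

-9175


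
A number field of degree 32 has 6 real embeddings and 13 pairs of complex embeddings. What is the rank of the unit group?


By Dirichlet's unit theorem:
rank = r1 + r2 - 1
= 6 + 13 - 1
= 18

18


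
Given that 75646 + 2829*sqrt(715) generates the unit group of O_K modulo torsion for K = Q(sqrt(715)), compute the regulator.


epsilon = 75646 + 2829*sqrt(715)
= 151292.0000
R = ln(151292.0000)
= 11.9270

11.9270


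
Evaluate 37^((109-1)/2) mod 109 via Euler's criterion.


p = 109 is prime and the exponent is (p-1)/2 = 54, so by Euler's criterion 37^54 = (37/109) = +1 or -1 mod 109.
Compute by square-and-multiply:
  54 = 32 + 16 + 4 + 2 (binary 110110)
  Repeated squaring mod 109: 37^1 = 37, 37^2 = 61, 37^4 = 15, 37^8 = 7, 37^16 = 49, 37^32 = 3
  37^54 = 37^32 * 37^16 * 37^4 * 37^2 = 3 * 49 * 15 * 61 mod 109
    3 * 49 = 147 = 38 mod 109
    38 * 15 = 570 = 25 mod 109
    25 * 61 = 1525 = 108 mod 109
  37^54 = 108 mod 109
Result 108 = p - 1 = -1 mod 109: 37 is a quadratic non-residue mod 109. As a residue in [0, p-1] the value is 108.
37^54 mod 109 = 108

108


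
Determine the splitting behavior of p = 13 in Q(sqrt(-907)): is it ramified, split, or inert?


K = Q(sqrt(-907)). Since d mod 4 = 1, disc(K) = -907.
Check p | disc: -907 mod 13 = 3.
p does not divide disc. Compute Legendre symbol (d/p):
3^((13-1)/2) mod 13 = 1
(d/p) = 1, so p splits: (p) = P*P' with e=1, f=1, g=2.
Therefore p is split.

split


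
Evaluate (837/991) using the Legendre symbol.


p = 991 is prime, so compute (837/991) with the reciprocity algorithm (Jacobi-symbol steps: pull out 2s via (2/n), flip via reciprocity, reduce):
  reciprocity: (837/991) -> +(991/837)
  reduce: (154/837)
  pull out 2: (2/837) = -1  (since 837 mod 8 = 5)
  reciprocity: (77/837) -> +(837/77)
  reduce: (67/77)
  reciprocity: (67/77) -> +(77/67)
  reduce: (10/67)
  pull out 2: (2/67) = -1  (since 67 mod 8 = 3)
  reciprocity: (5/67) -> +(67/5)
  reduce: (2/5)
  pull out 2: (2/5) = -1  (since 5 mod 8 = 5)
  (1/5) = 1
Product of signs = -1
(837/991) = -1

-1


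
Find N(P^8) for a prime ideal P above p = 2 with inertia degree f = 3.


N(P^a) = p^(a*f)
= 2^(8*3)
= 2^24
= 16777216

16777216


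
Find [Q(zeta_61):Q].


The degree equals Euler's totient phi(61).
61 = 61
phi(61) = 60

60


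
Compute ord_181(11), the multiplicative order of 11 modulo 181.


We want ord_181(11), the smallest k >= 1 with 11^k = 1 mod 181.
n = 181 = 181, phi(181) = 180; the order divides phi(n).
Divisors of 180: 1, 2, 3, 4, 5, 6, 9, 10, 12, 15, 18, 20, 30, 36, 45, 60, 90, 180
Repeated squaring mod 181: 11^1 = 11, 11^2 = 121, 11^4 = 161, 11^8 = 38, 11^16 = 177, 11^32 = 16, 11^64 = 75, 11^128 = 14
Test divisors in increasing order:
  k=1: 11^1 = 11 mod 181
  k=2: 11^2 = 121 mod 181
  k=3: 11^3 = 121 * 11 = 64 mod 181
  k=4: 11^4 = 161 mod 181
  k=5: 11^5 = 161 * 11 = 142 mod 181
  k=6: 11^6 = 161 * 121 = 114 mod 181
  k=9: 11^9 = 38 * 11 = 56 mod 181
  k=10: 11^10 = 38 * 121 = 73 mod 181
  k=12: 11^12 = 38 * 161 = 145 mod 181
  k=15: 11^15 = 38 * 161 * 121 * 11 = 49 mod 181
  k=18: 11^18 = 177 * 121 = 59 mod 181
  k=20: 11^20 = 177 * 161 = 80 mod 181
  k=30: 11^30 = 177 * 38 * 161 * 121 = 48 mod 181
  k=36: 11^36 = 16 * 161 = 42 mod 181
  k=45: 11^45 = 16 * 38 * 161 * 11 = 180 mod 181
  k=60: 11^60 = 16 * 177 * 38 * 161 = 132 mod 181
  k=90: 11^90 = 75 * 177 * 38 * 121 = 1 mod 181  <- first divisor giving 1
Order = 90

90


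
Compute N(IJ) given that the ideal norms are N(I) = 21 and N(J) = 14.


N(IJ) = N(I) * N(J)
= 21 * 14
= 294

294


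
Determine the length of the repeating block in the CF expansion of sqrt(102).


Run the CF algorithm for sqrt(102).
a_0 = floor(sqrt(102)) = 10; set m_0=0, q_0=1.
Recurrence: m' = q*a - m,  q' = (d - m'^2)/q,  a' = floor((a_0 + m')/q').
  step 1: m=10, q=2, a=10
  step 2: m=10, q=1, a=20
a_2 = 2*a_0 = 20, so the period closes here.
sqrt(102) = [10; 10, 20]
Period length = 2

2


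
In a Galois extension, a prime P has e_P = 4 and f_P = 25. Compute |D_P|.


|D_P| = e * f
= 4 * 25
= 100

100


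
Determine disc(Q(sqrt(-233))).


For K = Q(sqrt(d)) with d squarefree: disc(K) = d if d = 1 mod 4, and disc(K) = 4d if d = 2 or 3 mod 4.
Here d = -233, and d mod 4 = 3.
d = 3 mod 4, not 1 (O_K = Z[sqrt(d)]), so disc(K) = 4d = 4 * (-233) = -932

-932


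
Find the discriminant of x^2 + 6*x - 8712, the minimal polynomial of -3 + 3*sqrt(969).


The element -3 + 3*sqrt(969) has minimal polynomial:
x^2 + 6*x - 8712
Discriminant = (6)^2 - 4*(-8712)
= 36 + 34848
= 34884

34884


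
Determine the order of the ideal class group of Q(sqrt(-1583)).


K = Q(sqrt(-1583)). d mod 4 = 1, so D = disc(K) = d = -1583
h(K) equals the number of primitive reduced positive-definite forms (a, b, c) = a*x^2 + b*x*y + c*y^2 with b^2 - 4ac = D,
where reduced means |b| <= a <= c, with b >= 0 whenever |b| = a or a = c, and primitive means gcd(a, b, c) = 1.
Reduced forces 3a^2 <= |D| = 1583, so 1 <= a <= 22; b must have the parity of D, and c = (b^2 - D)/(4a) must be an integer >= a.
Enumerate a = 1..22, b in [-a, a]:
  a=1: (1, 1, 396)  [1]
  a=2: (2, -1, 198), (2, 1, 198)  [2]
  a=3: (3, -1, 132), (3, 1, 132)  [2]
  a=4: (4, -1, 99), (4, 1, 99)  [2]
  a=5: none
  a=6: (6, -5, 67), (6, -1, 66), (6, 1, 66), (6, 5, 67)  [4]
  a=7: none
  a=8: (8, -7, 51), (8, 7, 51)  [2]
  a=9: (9, -1, 44), (9, 1, 44)  [2]
  a=10: none
  a=11: (11, -1, 36), (11, 1, 36)  [2]
  a=12: (12, -7, 34), (12, -1, 33), (12, 1, 33), (12, 7, 34)  [4]
  a=13: (13, -9, 32), (13, 9, 32)  [2]
  a=14..15: none
  a=16: (16, -9, 26), (16, 9, 26)  [2]
  a=17: (17, -7, 24), (17, 7, 24)  [2]
  a=18: (18, -17, 26), (18, -1, 22), (18, 1, 22), (18, 17, 26)  [4]
  a=19..21: none
  a=22: (22, -21, 23), (22, 21, 23)  [2]
Total reduced forms: 1 + 2 + 2 + 2 + 4 + 2 + 2 + 2 + 4 + 2 + 2 + 2 + 4 + 2 = 33
h = 33

33


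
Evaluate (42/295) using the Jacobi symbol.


Compute (42/295) via quadratic reciprocity:
  pull out 2: (2/295) = +1  (since 295 mod 8 = 7)
  reciprocity: (21/295) -> +(295/21)
  reduce: (1/21)
  (1/21) = 1
Product of signs = 1

1


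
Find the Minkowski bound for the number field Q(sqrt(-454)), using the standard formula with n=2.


d = -454, d mod 4 = 2, so disc(K) = 4d = -1816; |disc(K)| = 1816
Imaginary quadratic field, so n = 2, s = r2 = 1, r1 = 0
M = (n!/n^n) * (4/pi)^s * sqrt(|disc(K)|) = (2!/2^2) * (4/pi)^1 * sqrt(1816)
= 0.5 * 1.273240 * 42.614552
= 27.1293

27.1293


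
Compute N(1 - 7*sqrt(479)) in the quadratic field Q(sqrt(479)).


N(a + b*sqrt(d)) = a^2 - d*b^2
= (1)^2 - (479)*(-7)^2
= 1 - 23471
= -23470

-23470


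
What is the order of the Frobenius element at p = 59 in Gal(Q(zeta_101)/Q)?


The Frobenius at p in Gal(Q(zeta_n)/Q) = (Z/nZ)* is the class of p, so its order is ord_101(59), the smallest k >= 1 with 59^k = 1 mod 101.
n = 101 = 101, phi(101) = 100; the order divides phi(n).
Divisors of 100: 1, 2, 4, 5, 10, 20, 25, 50, 100
Repeated squaring mod 101: 59^1 = 59, 59^2 = 47, 59^4 = 88, 59^8 = 68, 59^16 = 79, 59^32 = 80, 59^64 = 37
Test divisors in increasing order:
  k=1: 59^1 = 59 mod 101
  k=2: 59^2 = 47 mod 101
  k=4: 59^4 = 88 mod 101
  k=5: 59^5 = 88 * 59 = 41 mod 101
  k=10: 59^10 = 68 * 47 = 65 mod 101
  k=20: 59^20 = 79 * 88 = 84 mod 101
  k=25: 59^25 = 79 * 68 * 59 = 10 mod 101
  k=50: 59^50 = 80 * 79 * 47 = 100 mod 101
  k=100: 59^100 = 37 * 80 * 88 = 1 mod 101  <- first divisor giving 1
Order = 100

100


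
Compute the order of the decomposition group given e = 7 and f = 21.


|D_P| = e * f
= 7 * 21
= 147

147


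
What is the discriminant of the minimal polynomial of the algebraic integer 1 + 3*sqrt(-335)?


The element 1 + 3*sqrt(-335) has minimal polynomial:
x^2 - 2*x + 3016
Discriminant = (-2)^2 - 4*(3016)
= 4 - 12064
= -12060

-12060


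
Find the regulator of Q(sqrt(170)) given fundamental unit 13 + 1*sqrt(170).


epsilon = 13 + 1*sqrt(170)
= 26.0384
R = ln(26.0384)
= 3.2596

3.2596


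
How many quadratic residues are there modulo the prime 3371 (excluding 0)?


For prime p, the number of non-zero quadratic residues is (p-1)/2.
= (3371-1)/2
= 1685

1685


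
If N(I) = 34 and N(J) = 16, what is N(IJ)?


N(IJ) = N(I) * N(J)
= 34 * 16
= 544

544


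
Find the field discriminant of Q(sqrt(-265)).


For K = Q(sqrt(d)) with d squarefree: disc(K) = d if d = 1 mod 4, and disc(K) = 4d if d = 2 or 3 mod 4.
Here d = -265, and d mod 4 = 3.
d = 3 mod 4, not 1 (O_K = Z[sqrt(d)]), so disc(K) = 4d = 4 * (-265) = -1060

-1060


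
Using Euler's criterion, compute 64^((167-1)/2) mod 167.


p = 167 is prime and the exponent is (p-1)/2 = 83, so by Euler's criterion 64^83 = (64/167) = +1 or -1 mod 167.
Compute by square-and-multiply:
  83 = 64 + 16 + 2 + 1 (binary 1010011)
  Repeated squaring mod 167: 64^1 = 64, 64^2 = 88, 64^4 = 62, 64^8 = 3, 64^16 = 9, 64^32 = 81, 64^64 = 48
  64^83 = 64^64 * 64^16 * 64^2 * 64^1 = 48 * 9 * 88 * 64 mod 167
    48 * 9 = 432 = 98 mod 167
    98 * 88 = 8624 = 107 mod 167
    107 * 64 = 6848 = 1 mod 167
  64^83 = 1 mod 167
Result 1: 64 is a quadratic residue mod 167.
64^83 mod 167 = 1

1


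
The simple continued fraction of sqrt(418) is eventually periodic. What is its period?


Run the CF algorithm for sqrt(418).
a_0 = floor(sqrt(418)) = 20; set m_0=0, q_0=1.
Recurrence: m' = q*a - m,  q' = (d - m'^2)/q,  a' = floor((a_0 + m')/q').
  step 1: m=20, q=18, a=2
  step 2: m=16, q=9, a=4
  step 3: m=20, q=2, a=20
  step 4: m=20, q=9, a=4
  step 5: m=16, q=18, a=2
  step 6: m=20, q=1, a=40
a_6 = 2*a_0 = 40, so the period closes here.
sqrt(418) = [20; 2, 4, 20, 4, 2, 40]
Period length = 6

6
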